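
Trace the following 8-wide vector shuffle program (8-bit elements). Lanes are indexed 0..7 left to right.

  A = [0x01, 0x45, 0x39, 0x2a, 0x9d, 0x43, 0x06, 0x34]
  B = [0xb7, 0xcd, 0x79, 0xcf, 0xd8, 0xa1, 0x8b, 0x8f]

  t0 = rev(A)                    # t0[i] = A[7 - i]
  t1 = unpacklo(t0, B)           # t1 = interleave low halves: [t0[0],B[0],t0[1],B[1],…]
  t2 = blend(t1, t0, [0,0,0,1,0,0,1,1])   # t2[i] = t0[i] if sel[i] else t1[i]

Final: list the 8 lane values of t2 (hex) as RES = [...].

RES = [ 0x34  0xb7  0x06  0x9d  0x43  0x79  0x45  0x01 ]

→ t0 |34|06|43|9d|2a|39|45|01|
→ t1 |34|b7|06|cd|43|79|9d|cf|
→ t2 |34|b7|06|9d|43|79|45|01|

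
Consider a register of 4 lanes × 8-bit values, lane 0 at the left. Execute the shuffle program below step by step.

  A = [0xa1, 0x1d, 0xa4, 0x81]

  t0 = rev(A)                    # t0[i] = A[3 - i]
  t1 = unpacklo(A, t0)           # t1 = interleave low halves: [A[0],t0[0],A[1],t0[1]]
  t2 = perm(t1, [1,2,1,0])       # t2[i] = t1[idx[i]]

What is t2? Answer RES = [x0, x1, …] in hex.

→ t0 |81|a4|1d|a1|
→ t1 |a1|81|1d|a4|
→ t2 |81|1d|81|a1|

RES = [ 0x81  0x1d  0x81  0xa1 ]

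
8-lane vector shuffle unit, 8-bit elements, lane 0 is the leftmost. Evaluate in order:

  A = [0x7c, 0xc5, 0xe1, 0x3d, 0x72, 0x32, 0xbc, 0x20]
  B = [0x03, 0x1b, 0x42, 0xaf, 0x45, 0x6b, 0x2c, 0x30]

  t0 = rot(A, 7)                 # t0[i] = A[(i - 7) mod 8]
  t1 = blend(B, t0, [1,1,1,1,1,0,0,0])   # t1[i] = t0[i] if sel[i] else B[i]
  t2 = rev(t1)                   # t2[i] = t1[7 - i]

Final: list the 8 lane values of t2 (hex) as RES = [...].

RES = [0x30, 0x2c, 0x6b, 0x32, 0x72, 0x3d, 0xe1, 0xc5]

  t0: c5 e1 3d 72 32 bc 20 7c
  t1: c5 e1 3d 72 32 6b 2c 30
  t2: 30 2c 6b 32 72 3d e1 c5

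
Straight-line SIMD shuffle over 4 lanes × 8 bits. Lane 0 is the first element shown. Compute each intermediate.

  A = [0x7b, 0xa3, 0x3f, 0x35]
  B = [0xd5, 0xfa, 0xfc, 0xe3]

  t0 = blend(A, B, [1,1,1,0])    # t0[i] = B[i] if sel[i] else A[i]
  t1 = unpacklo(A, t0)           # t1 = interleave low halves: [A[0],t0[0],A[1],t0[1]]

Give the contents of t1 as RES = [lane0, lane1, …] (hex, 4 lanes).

→ t0 |d5|fa|fc|35|
→ t1 |7b|d5|a3|fa|

RES = [0x7b, 0xd5, 0xa3, 0xfa]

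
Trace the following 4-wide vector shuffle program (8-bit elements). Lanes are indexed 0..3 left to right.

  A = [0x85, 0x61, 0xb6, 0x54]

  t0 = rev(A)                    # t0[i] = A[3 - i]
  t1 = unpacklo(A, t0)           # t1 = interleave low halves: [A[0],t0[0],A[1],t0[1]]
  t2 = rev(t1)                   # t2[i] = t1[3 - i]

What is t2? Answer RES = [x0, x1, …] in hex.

RES = [0xb6, 0x61, 0x54, 0x85]

t0 = [0x54, 0xb6, 0x61, 0x85]
t1 = [0x85, 0x54, 0x61, 0xb6]
t2 = [0xb6, 0x61, 0x54, 0x85]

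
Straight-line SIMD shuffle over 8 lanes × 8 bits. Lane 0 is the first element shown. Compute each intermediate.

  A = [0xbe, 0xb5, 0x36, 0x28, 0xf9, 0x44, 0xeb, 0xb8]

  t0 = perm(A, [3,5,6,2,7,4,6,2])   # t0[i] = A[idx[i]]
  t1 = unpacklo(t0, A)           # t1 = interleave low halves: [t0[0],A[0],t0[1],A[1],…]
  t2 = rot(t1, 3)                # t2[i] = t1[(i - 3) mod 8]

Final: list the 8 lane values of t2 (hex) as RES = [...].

RES = [ 0x36  0x36  0x28  0x28  0xbe  0x44  0xb5  0xeb ]

  t0: 28 44 eb 36 b8 f9 eb 36
  t1: 28 be 44 b5 eb 36 36 28
  t2: 36 36 28 28 be 44 b5 eb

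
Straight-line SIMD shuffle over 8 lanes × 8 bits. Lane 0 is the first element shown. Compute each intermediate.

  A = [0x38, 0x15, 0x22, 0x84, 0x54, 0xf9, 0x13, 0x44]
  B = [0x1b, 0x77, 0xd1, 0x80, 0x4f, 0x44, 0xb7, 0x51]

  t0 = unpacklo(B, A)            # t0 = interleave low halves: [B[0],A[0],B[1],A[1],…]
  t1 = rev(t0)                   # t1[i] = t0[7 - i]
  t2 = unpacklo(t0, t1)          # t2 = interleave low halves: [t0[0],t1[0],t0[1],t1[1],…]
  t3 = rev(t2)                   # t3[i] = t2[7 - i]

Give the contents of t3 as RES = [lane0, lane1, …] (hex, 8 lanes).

  t0: 1b 38 77 15 d1 22 80 84
  t1: 84 80 22 d1 15 77 38 1b
  t2: 1b 84 38 80 77 22 15 d1
  t3: d1 15 22 77 80 38 84 1b

RES = [0xd1, 0x15, 0x22, 0x77, 0x80, 0x38, 0x84, 0x1b]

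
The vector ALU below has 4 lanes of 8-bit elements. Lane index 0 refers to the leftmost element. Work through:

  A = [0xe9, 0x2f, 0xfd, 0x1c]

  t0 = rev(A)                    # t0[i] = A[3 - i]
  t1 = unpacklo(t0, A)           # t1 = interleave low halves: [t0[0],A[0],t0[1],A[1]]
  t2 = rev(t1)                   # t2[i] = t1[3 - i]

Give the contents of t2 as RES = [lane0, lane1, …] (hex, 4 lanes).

→ t0 |1c|fd|2f|e9|
→ t1 |1c|e9|fd|2f|
→ t2 |2f|fd|e9|1c|

RES = [0x2f, 0xfd, 0xe9, 0x1c]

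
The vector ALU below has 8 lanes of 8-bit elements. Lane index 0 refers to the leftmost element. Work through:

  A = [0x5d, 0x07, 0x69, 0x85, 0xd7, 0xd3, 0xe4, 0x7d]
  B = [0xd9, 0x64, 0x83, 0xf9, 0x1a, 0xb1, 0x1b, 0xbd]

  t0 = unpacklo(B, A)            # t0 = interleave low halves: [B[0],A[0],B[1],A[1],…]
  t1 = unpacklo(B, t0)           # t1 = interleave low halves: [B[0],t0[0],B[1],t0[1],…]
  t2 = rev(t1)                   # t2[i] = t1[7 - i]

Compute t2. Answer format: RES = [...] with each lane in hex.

RES = [0x07, 0xf9, 0x64, 0x83, 0x5d, 0x64, 0xd9, 0xd9]

t0 = [0xd9, 0x5d, 0x64, 0x07, 0x83, 0x69, 0xf9, 0x85]
t1 = [0xd9, 0xd9, 0x64, 0x5d, 0x83, 0x64, 0xf9, 0x07]
t2 = [0x07, 0xf9, 0x64, 0x83, 0x5d, 0x64, 0xd9, 0xd9]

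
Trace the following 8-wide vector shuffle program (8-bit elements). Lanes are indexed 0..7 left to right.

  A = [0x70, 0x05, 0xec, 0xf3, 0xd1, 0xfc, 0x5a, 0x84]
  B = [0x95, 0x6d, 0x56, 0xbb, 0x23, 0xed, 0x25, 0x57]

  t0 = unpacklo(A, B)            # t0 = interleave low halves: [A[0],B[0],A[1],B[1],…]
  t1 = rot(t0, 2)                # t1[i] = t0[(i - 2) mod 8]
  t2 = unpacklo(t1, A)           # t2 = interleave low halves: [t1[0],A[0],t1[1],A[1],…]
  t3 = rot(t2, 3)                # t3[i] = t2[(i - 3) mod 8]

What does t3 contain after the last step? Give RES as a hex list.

  t0: 70 95 05 6d ec 56 f3 bb
  t1: f3 bb 70 95 05 6d ec 56
  t2: f3 70 bb 05 70 ec 95 f3
  t3: ec 95 f3 f3 70 bb 05 70

RES = [ 0xec  0x95  0xf3  0xf3  0x70  0xbb  0x05  0x70 ]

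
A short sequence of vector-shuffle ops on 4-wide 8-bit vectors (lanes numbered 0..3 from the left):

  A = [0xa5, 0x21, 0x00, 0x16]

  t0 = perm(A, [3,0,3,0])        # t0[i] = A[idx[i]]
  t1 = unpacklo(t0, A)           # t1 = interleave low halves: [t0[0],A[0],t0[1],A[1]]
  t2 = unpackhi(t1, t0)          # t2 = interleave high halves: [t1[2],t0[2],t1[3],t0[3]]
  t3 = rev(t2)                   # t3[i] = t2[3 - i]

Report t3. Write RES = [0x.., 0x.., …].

  t0: 16 a5 16 a5
  t1: 16 a5 a5 21
  t2: a5 16 21 a5
  t3: a5 21 16 a5

RES = [ 0xa5  0x21  0x16  0xa5 ]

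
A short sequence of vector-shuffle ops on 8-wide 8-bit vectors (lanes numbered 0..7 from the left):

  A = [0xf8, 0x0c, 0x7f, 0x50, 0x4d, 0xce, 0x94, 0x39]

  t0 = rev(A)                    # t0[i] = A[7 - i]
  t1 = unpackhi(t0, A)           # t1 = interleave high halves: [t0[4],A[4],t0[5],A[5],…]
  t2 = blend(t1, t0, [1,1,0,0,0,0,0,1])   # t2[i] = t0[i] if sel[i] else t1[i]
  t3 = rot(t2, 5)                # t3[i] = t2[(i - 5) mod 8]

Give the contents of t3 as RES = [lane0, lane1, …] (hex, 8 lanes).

t0 = [0x39, 0x94, 0xce, 0x4d, 0x50, 0x7f, 0x0c, 0xf8]
t1 = [0x50, 0x4d, 0x7f, 0xce, 0x0c, 0x94, 0xf8, 0x39]
t2 = [0x39, 0x94, 0x7f, 0xce, 0x0c, 0x94, 0xf8, 0xf8]
t3 = [0xce, 0x0c, 0x94, 0xf8, 0xf8, 0x39, 0x94, 0x7f]

RES = [0xce, 0x0c, 0x94, 0xf8, 0xf8, 0x39, 0x94, 0x7f]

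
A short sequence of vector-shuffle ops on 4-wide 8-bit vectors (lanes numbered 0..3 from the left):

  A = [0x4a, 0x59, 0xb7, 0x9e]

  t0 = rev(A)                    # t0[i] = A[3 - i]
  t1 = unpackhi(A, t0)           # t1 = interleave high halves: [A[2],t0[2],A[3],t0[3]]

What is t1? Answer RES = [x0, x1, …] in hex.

t0 = [0x9e, 0xb7, 0x59, 0x4a]
t1 = [0xb7, 0x59, 0x9e, 0x4a]

RES = [ 0xb7  0x59  0x9e  0x4a ]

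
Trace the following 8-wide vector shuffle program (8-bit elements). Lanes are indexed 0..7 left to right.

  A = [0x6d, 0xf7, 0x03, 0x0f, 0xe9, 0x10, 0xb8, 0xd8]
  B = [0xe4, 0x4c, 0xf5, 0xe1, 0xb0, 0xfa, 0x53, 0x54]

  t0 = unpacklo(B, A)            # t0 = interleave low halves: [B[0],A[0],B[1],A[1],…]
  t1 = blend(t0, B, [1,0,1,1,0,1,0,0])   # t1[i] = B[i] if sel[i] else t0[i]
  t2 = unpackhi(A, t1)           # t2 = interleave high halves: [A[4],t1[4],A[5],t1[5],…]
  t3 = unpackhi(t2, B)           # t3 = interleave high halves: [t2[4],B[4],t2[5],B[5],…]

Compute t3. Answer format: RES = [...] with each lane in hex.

RES = [0xb8, 0xb0, 0xe1, 0xfa, 0xd8, 0x53, 0x0f, 0x54]

  t0: e4 6d 4c f7 f5 03 e1 0f
  t1: e4 6d f5 e1 f5 fa e1 0f
  t2: e9 f5 10 fa b8 e1 d8 0f
  t3: b8 b0 e1 fa d8 53 0f 54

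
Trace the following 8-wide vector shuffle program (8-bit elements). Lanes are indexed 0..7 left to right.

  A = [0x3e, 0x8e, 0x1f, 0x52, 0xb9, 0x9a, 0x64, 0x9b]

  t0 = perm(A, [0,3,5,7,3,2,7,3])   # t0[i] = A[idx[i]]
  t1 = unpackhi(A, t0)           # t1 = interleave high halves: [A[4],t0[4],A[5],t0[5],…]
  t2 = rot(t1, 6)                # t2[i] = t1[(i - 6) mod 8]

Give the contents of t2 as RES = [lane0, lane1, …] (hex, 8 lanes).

RES = [0x9a, 0x1f, 0x64, 0x9b, 0x9b, 0x52, 0xb9, 0x52]

→ t0 |3e|52|9a|9b|52|1f|9b|52|
→ t1 |b9|52|9a|1f|64|9b|9b|52|
→ t2 |9a|1f|64|9b|9b|52|b9|52|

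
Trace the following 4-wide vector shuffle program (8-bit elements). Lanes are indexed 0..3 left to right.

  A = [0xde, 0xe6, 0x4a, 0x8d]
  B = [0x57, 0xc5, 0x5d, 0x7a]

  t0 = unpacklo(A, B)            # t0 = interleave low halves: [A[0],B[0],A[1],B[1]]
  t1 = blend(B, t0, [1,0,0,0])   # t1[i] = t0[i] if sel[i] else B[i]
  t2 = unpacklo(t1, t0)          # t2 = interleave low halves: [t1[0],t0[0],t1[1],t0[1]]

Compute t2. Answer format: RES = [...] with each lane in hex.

RES = [0xde, 0xde, 0xc5, 0x57]

  t0: de 57 e6 c5
  t1: de c5 5d 7a
  t2: de de c5 57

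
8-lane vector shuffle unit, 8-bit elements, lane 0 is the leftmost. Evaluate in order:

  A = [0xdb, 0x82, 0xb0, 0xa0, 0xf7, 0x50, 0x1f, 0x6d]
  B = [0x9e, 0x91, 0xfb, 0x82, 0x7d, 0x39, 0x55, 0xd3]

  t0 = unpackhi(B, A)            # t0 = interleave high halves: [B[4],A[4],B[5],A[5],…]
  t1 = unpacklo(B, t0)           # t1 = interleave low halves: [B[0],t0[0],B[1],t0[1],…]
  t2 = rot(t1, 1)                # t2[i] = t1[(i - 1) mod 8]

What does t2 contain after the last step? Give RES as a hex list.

  t0: 7d f7 39 50 55 1f d3 6d
  t1: 9e 7d 91 f7 fb 39 82 50
  t2: 50 9e 7d 91 f7 fb 39 82

RES = [0x50, 0x9e, 0x7d, 0x91, 0xf7, 0xfb, 0x39, 0x82]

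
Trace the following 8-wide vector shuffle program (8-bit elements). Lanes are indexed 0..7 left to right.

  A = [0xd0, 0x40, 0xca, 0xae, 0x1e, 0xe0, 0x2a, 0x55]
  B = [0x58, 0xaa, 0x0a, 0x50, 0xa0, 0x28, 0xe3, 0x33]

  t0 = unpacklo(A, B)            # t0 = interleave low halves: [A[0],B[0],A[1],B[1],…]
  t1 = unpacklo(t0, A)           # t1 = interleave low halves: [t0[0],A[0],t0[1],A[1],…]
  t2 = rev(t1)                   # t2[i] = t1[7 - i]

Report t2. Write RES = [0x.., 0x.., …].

→ t0 |d0|58|40|aa|ca|0a|ae|50|
→ t1 |d0|d0|58|40|40|ca|aa|ae|
→ t2 |ae|aa|ca|40|40|58|d0|d0|

RES = [0xae, 0xaa, 0xca, 0x40, 0x40, 0x58, 0xd0, 0xd0]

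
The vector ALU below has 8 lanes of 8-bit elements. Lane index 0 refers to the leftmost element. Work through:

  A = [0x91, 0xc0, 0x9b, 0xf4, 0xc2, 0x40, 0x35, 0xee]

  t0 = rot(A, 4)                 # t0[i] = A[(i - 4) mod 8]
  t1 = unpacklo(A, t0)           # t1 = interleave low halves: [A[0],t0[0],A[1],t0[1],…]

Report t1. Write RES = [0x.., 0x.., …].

RES = [0x91, 0xc2, 0xc0, 0x40, 0x9b, 0x35, 0xf4, 0xee]

  t0: c2 40 35 ee 91 c0 9b f4
  t1: 91 c2 c0 40 9b 35 f4 ee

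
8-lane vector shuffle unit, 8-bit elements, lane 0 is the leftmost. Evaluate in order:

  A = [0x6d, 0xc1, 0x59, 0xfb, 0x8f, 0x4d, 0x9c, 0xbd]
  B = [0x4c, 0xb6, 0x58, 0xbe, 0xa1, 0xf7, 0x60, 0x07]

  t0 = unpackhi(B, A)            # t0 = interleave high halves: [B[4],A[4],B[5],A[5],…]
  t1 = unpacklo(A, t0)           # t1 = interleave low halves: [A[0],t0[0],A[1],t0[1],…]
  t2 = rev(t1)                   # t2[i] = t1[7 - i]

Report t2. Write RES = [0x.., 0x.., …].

RES = [0x4d, 0xfb, 0xf7, 0x59, 0x8f, 0xc1, 0xa1, 0x6d]

  t0: a1 8f f7 4d 60 9c 07 bd
  t1: 6d a1 c1 8f 59 f7 fb 4d
  t2: 4d fb f7 59 8f c1 a1 6d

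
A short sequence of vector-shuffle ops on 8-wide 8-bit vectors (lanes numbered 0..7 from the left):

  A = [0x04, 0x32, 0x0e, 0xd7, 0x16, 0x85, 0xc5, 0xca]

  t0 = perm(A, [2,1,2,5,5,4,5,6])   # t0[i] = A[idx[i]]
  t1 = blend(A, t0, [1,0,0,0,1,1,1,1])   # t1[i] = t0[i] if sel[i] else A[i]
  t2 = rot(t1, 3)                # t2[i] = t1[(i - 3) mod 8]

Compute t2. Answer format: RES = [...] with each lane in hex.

→ t0 |0e|32|0e|85|85|16|85|c5|
→ t1 |0e|32|0e|d7|85|16|85|c5|
→ t2 |16|85|c5|0e|32|0e|d7|85|

RES = [0x16, 0x85, 0xc5, 0x0e, 0x32, 0x0e, 0xd7, 0x85]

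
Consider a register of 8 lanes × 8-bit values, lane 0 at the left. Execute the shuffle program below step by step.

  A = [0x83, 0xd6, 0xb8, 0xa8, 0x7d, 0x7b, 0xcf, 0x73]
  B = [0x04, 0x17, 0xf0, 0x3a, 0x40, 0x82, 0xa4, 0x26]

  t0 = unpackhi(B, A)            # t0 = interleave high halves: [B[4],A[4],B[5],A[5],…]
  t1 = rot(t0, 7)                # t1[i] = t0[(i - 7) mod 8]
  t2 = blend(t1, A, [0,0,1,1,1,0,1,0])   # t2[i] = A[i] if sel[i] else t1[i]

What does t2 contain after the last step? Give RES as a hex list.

RES = [0x7d, 0x82, 0xb8, 0xa8, 0x7d, 0x26, 0xcf, 0x40]

→ t0 |40|7d|82|7b|a4|cf|26|73|
→ t1 |7d|82|7b|a4|cf|26|73|40|
→ t2 |7d|82|b8|a8|7d|26|cf|40|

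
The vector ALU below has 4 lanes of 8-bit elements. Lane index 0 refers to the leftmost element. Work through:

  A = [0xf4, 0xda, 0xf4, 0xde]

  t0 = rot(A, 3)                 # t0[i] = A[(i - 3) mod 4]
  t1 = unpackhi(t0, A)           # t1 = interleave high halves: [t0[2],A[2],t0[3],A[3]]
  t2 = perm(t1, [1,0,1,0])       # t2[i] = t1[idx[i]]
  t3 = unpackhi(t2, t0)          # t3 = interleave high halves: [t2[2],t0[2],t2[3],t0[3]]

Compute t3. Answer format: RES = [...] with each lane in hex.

RES = [ 0xf4  0xde  0xde  0xf4 ]

t0 = [0xda, 0xf4, 0xde, 0xf4]
t1 = [0xde, 0xf4, 0xf4, 0xde]
t2 = [0xf4, 0xde, 0xf4, 0xde]
t3 = [0xf4, 0xde, 0xde, 0xf4]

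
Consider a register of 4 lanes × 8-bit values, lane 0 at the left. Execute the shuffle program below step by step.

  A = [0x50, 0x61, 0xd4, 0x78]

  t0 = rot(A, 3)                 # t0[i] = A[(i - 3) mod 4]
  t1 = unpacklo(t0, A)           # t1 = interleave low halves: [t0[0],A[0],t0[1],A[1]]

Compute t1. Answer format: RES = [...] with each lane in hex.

  t0: 61 d4 78 50
  t1: 61 50 d4 61

RES = [ 0x61  0x50  0xd4  0x61 ]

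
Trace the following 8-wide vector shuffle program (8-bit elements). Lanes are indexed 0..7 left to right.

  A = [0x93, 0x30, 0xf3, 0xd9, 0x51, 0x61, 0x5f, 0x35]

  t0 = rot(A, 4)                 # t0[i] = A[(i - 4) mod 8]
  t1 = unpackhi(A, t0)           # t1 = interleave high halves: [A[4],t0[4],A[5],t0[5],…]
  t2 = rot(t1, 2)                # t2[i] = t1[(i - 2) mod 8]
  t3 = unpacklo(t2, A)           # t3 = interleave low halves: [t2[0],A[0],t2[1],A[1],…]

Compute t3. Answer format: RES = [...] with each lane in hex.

→ t0 |51|61|5f|35|93|30|f3|d9|
→ t1 |51|93|61|30|5f|f3|35|d9|
→ t2 |35|d9|51|93|61|30|5f|f3|
→ t3 |35|93|d9|30|51|f3|93|d9|

RES = [0x35, 0x93, 0xd9, 0x30, 0x51, 0xf3, 0x93, 0xd9]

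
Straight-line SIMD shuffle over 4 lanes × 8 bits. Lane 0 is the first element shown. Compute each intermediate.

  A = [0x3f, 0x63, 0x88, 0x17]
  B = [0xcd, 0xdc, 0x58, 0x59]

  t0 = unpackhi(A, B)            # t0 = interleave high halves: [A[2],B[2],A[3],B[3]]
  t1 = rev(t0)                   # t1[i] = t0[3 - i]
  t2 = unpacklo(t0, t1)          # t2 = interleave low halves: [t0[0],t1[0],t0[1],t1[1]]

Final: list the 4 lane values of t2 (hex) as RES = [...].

RES = [0x88, 0x59, 0x58, 0x17]

→ t0 |88|58|17|59|
→ t1 |59|17|58|88|
→ t2 |88|59|58|17|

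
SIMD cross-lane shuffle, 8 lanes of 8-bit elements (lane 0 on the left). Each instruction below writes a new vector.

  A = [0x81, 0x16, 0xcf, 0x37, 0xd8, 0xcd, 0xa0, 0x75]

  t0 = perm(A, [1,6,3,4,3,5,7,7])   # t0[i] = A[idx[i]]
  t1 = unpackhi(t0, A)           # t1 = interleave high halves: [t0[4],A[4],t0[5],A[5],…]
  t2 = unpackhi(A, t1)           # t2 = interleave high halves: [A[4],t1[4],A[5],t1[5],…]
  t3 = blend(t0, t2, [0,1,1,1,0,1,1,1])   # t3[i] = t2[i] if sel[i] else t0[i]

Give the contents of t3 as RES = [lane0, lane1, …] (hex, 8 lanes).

RES = [ 0x16  0x75  0xcd  0xa0  0x37  0x75  0x75  0x75 ]

→ t0 |16|a0|37|d8|37|cd|75|75|
→ t1 |37|d8|cd|cd|75|a0|75|75|
→ t2 |d8|75|cd|a0|a0|75|75|75|
→ t3 |16|75|cd|a0|37|75|75|75|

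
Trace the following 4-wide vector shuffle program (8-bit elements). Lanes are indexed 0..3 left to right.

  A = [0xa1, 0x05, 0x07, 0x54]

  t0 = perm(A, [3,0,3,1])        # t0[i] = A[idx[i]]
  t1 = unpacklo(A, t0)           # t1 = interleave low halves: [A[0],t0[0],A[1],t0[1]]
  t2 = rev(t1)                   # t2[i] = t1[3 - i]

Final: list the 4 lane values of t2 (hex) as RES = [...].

→ t0 |54|a1|54|05|
→ t1 |a1|54|05|a1|
→ t2 |a1|05|54|a1|

RES = [ 0xa1  0x05  0x54  0xa1 ]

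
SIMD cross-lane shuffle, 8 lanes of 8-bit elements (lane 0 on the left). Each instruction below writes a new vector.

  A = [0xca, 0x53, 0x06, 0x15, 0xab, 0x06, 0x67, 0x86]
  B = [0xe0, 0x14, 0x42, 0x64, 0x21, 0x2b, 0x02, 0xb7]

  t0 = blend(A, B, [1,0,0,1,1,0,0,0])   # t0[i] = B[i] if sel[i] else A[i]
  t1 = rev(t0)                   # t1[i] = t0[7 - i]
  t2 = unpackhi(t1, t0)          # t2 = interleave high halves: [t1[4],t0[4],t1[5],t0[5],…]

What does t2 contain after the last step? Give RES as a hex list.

RES = [0x64, 0x21, 0x06, 0x06, 0x53, 0x67, 0xe0, 0x86]

t0 = [0xe0, 0x53, 0x06, 0x64, 0x21, 0x06, 0x67, 0x86]
t1 = [0x86, 0x67, 0x06, 0x21, 0x64, 0x06, 0x53, 0xe0]
t2 = [0x64, 0x21, 0x06, 0x06, 0x53, 0x67, 0xe0, 0x86]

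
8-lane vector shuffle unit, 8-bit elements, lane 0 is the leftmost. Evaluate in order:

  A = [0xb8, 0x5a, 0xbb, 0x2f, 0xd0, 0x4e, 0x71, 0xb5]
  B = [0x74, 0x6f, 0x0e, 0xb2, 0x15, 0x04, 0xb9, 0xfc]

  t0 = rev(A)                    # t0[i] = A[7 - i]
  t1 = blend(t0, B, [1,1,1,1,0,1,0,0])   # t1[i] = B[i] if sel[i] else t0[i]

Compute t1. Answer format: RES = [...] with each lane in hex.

→ t0 |b5|71|4e|d0|2f|bb|5a|b8|
→ t1 |74|6f|0e|b2|2f|04|5a|b8|

RES = [0x74, 0x6f, 0x0e, 0xb2, 0x2f, 0x04, 0x5a, 0xb8]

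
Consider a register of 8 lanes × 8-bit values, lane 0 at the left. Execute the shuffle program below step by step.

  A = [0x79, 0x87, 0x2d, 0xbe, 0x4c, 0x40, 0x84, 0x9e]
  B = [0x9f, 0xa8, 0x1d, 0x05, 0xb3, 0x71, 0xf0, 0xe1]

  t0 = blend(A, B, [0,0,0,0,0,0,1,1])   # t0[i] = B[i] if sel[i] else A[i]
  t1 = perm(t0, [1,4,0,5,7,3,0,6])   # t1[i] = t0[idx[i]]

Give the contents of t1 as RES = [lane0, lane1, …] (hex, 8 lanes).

  t0: 79 87 2d be 4c 40 f0 e1
  t1: 87 4c 79 40 e1 be 79 f0

RES = [0x87, 0x4c, 0x79, 0x40, 0xe1, 0xbe, 0x79, 0xf0]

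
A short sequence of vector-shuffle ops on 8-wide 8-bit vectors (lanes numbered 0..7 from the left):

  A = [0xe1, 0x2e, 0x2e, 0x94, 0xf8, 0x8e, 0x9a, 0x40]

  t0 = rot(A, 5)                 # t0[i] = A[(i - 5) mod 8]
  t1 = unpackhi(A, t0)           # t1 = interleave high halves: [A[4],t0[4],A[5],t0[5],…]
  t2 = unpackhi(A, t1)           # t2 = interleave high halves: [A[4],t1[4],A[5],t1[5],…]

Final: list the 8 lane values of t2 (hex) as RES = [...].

RES = [0xf8, 0x9a, 0x8e, 0x2e, 0x9a, 0x40, 0x40, 0x2e]

→ t0 |94|f8|8e|9a|40|e1|2e|2e|
→ t1 |f8|40|8e|e1|9a|2e|40|2e|
→ t2 |f8|9a|8e|2e|9a|40|40|2e|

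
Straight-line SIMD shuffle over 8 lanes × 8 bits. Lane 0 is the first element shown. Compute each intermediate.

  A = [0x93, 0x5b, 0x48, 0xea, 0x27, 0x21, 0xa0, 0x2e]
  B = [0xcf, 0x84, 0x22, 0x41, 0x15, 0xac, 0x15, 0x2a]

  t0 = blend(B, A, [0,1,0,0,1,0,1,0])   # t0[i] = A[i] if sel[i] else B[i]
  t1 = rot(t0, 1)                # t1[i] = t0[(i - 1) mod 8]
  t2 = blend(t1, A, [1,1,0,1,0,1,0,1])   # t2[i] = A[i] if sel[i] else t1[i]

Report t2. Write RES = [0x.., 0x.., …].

→ t0 |cf|5b|22|41|27|ac|a0|2a|
→ t1 |2a|cf|5b|22|41|27|ac|a0|
→ t2 |93|5b|5b|ea|41|21|ac|2e|

RES = [0x93, 0x5b, 0x5b, 0xea, 0x41, 0x21, 0xac, 0x2e]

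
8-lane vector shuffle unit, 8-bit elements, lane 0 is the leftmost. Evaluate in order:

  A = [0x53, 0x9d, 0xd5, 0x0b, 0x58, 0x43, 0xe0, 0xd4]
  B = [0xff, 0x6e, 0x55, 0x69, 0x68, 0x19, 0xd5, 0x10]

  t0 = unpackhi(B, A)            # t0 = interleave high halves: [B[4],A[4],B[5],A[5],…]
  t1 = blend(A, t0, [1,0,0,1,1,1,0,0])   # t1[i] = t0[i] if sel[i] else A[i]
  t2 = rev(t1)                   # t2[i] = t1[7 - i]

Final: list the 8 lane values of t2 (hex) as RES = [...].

RES = [0xd4, 0xe0, 0xe0, 0xd5, 0x43, 0xd5, 0x9d, 0x68]

→ t0 |68|58|19|43|d5|e0|10|d4|
→ t1 |68|9d|d5|43|d5|e0|e0|d4|
→ t2 |d4|e0|e0|d5|43|d5|9d|68|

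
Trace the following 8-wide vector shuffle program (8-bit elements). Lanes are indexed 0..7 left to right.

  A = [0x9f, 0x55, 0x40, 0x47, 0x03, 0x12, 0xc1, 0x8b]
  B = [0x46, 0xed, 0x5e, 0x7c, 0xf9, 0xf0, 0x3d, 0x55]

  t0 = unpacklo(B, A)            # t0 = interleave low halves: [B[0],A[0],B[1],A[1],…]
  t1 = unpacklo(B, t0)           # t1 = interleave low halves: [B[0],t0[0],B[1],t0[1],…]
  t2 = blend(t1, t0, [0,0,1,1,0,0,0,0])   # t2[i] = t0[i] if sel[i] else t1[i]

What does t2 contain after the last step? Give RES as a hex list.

RES = [0x46, 0x46, 0xed, 0x55, 0x5e, 0xed, 0x7c, 0x55]

  t0: 46 9f ed 55 5e 40 7c 47
  t1: 46 46 ed 9f 5e ed 7c 55
  t2: 46 46 ed 55 5e ed 7c 55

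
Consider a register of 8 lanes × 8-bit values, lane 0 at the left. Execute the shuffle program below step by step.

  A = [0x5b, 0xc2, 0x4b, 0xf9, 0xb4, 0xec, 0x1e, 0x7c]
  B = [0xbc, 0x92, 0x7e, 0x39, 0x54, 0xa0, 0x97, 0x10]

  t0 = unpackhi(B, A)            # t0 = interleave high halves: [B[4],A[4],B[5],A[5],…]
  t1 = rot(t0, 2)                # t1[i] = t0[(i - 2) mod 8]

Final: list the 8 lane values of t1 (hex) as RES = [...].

t0 = [0x54, 0xb4, 0xa0, 0xec, 0x97, 0x1e, 0x10, 0x7c]
t1 = [0x10, 0x7c, 0x54, 0xb4, 0xa0, 0xec, 0x97, 0x1e]

RES = [ 0x10  0x7c  0x54  0xb4  0xa0  0xec  0x97  0x1e ]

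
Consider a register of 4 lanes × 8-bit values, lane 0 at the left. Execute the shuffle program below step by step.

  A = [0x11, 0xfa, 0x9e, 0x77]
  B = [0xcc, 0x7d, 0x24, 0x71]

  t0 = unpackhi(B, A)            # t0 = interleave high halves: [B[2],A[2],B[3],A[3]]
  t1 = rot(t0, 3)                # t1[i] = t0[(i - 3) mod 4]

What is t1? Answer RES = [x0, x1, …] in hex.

t0 = [0x24, 0x9e, 0x71, 0x77]
t1 = [0x9e, 0x71, 0x77, 0x24]

RES = [ 0x9e  0x71  0x77  0x24 ]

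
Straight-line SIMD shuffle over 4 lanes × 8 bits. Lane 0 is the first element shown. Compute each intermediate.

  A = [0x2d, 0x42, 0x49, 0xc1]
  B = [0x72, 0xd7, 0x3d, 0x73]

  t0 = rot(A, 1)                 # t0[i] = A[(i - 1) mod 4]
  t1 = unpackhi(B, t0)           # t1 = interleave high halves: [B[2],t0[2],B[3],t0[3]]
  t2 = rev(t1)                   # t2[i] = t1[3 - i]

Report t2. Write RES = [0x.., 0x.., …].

→ t0 |c1|2d|42|49|
→ t1 |3d|42|73|49|
→ t2 |49|73|42|3d|

RES = [0x49, 0x73, 0x42, 0x3d]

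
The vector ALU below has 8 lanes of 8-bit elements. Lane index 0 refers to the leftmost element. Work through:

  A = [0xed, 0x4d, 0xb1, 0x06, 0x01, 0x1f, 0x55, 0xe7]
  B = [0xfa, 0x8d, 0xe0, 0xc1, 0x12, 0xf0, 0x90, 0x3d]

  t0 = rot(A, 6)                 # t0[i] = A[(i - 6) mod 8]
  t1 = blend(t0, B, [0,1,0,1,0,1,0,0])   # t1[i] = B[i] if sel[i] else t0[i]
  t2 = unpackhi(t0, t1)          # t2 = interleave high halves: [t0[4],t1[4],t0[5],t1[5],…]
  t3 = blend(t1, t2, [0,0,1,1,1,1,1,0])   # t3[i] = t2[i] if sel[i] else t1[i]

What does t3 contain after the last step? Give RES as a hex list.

RES = [ 0xb1  0x8d  0xe7  0xf0  0xed  0xed  0x4d  0x4d ]

  t0: b1 06 01 1f 55 e7 ed 4d
  t1: b1 8d 01 c1 55 f0 ed 4d
  t2: 55 55 e7 f0 ed ed 4d 4d
  t3: b1 8d e7 f0 ed ed 4d 4d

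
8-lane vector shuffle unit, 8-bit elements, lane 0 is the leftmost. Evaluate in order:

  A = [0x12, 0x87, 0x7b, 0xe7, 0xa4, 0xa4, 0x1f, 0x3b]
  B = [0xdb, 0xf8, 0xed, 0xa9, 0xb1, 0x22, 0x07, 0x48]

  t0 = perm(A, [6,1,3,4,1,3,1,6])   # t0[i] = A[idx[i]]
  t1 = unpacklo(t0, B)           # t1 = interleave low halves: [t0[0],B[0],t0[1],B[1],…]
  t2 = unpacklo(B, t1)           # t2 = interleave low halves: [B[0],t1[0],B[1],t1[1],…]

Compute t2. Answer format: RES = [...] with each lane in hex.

RES = [ 0xdb  0x1f  0xf8  0xdb  0xed  0x87  0xa9  0xf8 ]

→ t0 |1f|87|e7|a4|87|e7|87|1f|
→ t1 |1f|db|87|f8|e7|ed|a4|a9|
→ t2 |db|1f|f8|db|ed|87|a9|f8|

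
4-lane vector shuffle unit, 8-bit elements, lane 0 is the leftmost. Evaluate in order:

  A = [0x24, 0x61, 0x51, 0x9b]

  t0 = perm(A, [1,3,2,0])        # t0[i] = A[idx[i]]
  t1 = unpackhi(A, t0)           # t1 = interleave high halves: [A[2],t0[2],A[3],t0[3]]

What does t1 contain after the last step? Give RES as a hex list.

→ t0 |61|9b|51|24|
→ t1 |51|51|9b|24|

RES = [0x51, 0x51, 0x9b, 0x24]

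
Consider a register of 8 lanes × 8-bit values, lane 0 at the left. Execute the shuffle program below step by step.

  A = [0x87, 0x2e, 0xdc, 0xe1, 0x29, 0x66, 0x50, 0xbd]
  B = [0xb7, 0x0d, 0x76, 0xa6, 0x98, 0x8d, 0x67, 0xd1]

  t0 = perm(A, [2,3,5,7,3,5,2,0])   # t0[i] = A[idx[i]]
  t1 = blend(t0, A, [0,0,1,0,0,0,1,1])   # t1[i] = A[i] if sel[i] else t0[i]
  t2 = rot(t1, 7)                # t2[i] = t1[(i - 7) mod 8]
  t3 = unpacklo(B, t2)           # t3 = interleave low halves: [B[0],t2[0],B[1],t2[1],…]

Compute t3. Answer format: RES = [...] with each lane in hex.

RES = [ 0xb7  0xe1  0x0d  0xdc  0x76  0xbd  0xa6  0xe1 ]

→ t0 |dc|e1|66|bd|e1|66|dc|87|
→ t1 |dc|e1|dc|bd|e1|66|50|bd|
→ t2 |e1|dc|bd|e1|66|50|bd|dc|
→ t3 |b7|e1|0d|dc|76|bd|a6|e1|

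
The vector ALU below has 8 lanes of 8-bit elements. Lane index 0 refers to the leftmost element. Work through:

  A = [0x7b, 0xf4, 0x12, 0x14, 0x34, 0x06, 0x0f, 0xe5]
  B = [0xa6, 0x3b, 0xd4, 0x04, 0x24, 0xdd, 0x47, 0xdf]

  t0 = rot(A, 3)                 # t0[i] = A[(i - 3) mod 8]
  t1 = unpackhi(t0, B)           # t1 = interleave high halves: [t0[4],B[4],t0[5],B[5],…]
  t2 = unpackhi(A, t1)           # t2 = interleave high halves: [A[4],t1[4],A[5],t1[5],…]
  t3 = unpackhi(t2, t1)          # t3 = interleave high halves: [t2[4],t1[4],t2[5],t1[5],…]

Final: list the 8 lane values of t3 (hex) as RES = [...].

t0 = [0x06, 0x0f, 0xe5, 0x7b, 0xf4, 0x12, 0x14, 0x34]
t1 = [0xf4, 0x24, 0x12, 0xdd, 0x14, 0x47, 0x34, 0xdf]
t2 = [0x34, 0x14, 0x06, 0x47, 0x0f, 0x34, 0xe5, 0xdf]
t3 = [0x0f, 0x14, 0x34, 0x47, 0xe5, 0x34, 0xdf, 0xdf]

RES = [0x0f, 0x14, 0x34, 0x47, 0xe5, 0x34, 0xdf, 0xdf]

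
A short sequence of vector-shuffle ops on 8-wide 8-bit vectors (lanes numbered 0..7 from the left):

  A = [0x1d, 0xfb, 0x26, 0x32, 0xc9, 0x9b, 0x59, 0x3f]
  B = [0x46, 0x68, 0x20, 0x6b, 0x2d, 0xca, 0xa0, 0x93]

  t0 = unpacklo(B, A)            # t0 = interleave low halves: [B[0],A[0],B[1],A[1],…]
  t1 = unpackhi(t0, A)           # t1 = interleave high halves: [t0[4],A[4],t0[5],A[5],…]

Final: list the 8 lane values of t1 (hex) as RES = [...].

  t0: 46 1d 68 fb 20 26 6b 32
  t1: 20 c9 26 9b 6b 59 32 3f

RES = [0x20, 0xc9, 0x26, 0x9b, 0x6b, 0x59, 0x32, 0x3f]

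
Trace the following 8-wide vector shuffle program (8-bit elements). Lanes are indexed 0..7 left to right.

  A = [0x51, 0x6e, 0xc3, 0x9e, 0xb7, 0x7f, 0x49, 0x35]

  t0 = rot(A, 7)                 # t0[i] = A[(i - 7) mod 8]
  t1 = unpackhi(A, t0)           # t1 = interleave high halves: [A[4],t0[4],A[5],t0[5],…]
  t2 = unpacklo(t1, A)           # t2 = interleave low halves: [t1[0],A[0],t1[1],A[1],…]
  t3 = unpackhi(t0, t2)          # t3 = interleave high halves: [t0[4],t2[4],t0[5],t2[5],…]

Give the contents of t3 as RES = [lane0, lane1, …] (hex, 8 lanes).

t0 = [0x6e, 0xc3, 0x9e, 0xb7, 0x7f, 0x49, 0x35, 0x51]
t1 = [0xb7, 0x7f, 0x7f, 0x49, 0x49, 0x35, 0x35, 0x51]
t2 = [0xb7, 0x51, 0x7f, 0x6e, 0x7f, 0xc3, 0x49, 0x9e]
t3 = [0x7f, 0x7f, 0x49, 0xc3, 0x35, 0x49, 0x51, 0x9e]

RES = [0x7f, 0x7f, 0x49, 0xc3, 0x35, 0x49, 0x51, 0x9e]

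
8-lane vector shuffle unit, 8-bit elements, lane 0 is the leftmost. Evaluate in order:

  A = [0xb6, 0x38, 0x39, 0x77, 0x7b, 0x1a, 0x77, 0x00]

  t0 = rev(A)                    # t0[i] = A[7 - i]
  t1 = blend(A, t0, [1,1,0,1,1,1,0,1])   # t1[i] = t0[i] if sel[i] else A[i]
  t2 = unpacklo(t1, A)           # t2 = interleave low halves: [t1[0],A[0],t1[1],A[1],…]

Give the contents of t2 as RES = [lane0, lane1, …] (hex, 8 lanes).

→ t0 |00|77|1a|7b|77|39|38|b6|
→ t1 |00|77|39|7b|77|39|77|b6|
→ t2 |00|b6|77|38|39|39|7b|77|

RES = [ 0x00  0xb6  0x77  0x38  0x39  0x39  0x7b  0x77 ]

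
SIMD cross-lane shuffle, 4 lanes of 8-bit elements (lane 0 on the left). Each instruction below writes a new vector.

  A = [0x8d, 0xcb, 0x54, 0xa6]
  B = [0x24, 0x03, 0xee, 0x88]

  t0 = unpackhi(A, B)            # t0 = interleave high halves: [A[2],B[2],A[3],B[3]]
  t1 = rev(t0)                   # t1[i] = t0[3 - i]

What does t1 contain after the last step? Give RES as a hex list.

RES = [0x88, 0xa6, 0xee, 0x54]

t0 = [0x54, 0xee, 0xa6, 0x88]
t1 = [0x88, 0xa6, 0xee, 0x54]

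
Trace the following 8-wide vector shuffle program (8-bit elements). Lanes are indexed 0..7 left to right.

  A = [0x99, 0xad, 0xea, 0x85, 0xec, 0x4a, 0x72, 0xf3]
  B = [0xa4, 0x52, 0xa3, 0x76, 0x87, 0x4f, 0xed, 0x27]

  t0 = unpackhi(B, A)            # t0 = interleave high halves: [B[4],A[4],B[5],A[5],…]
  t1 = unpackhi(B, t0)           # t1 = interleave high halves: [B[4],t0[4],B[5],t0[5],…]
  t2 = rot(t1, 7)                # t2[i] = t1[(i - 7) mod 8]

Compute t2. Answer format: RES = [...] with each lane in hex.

→ t0 |87|ec|4f|4a|ed|72|27|f3|
→ t1 |87|ed|4f|72|ed|27|27|f3|
→ t2 |ed|4f|72|ed|27|27|f3|87|

RES = [0xed, 0x4f, 0x72, 0xed, 0x27, 0x27, 0xf3, 0x87]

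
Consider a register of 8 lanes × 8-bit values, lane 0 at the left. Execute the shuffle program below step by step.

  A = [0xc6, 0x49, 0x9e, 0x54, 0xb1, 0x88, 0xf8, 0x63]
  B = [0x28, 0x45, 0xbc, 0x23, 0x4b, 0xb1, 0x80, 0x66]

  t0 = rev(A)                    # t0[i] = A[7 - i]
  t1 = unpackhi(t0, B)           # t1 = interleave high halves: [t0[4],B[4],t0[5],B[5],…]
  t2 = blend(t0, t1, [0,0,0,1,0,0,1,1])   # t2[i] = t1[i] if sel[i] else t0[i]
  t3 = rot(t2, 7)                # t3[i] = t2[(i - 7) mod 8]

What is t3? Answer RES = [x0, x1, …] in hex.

RES = [ 0xf8  0x88  0xb1  0x54  0x9e  0xc6  0x66  0x63 ]

  t0: 63 f8 88 b1 54 9e 49 c6
  t1: 54 4b 9e b1 49 80 c6 66
  t2: 63 f8 88 b1 54 9e c6 66
  t3: f8 88 b1 54 9e c6 66 63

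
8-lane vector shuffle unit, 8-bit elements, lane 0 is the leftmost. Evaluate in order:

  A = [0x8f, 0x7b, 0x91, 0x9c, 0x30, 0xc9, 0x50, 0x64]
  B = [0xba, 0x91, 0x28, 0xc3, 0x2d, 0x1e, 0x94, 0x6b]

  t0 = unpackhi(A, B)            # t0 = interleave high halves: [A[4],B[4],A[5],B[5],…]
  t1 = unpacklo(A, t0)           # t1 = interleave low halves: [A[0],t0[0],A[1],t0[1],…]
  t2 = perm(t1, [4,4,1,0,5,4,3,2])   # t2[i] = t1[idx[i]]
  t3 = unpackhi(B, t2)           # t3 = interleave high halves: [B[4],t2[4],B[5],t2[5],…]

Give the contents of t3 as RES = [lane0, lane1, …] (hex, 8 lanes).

→ t0 |30|2d|c9|1e|50|94|64|6b|
→ t1 |8f|30|7b|2d|91|c9|9c|1e|
→ t2 |91|91|30|8f|c9|91|2d|7b|
→ t3 |2d|c9|1e|91|94|2d|6b|7b|

RES = [0x2d, 0xc9, 0x1e, 0x91, 0x94, 0x2d, 0x6b, 0x7b]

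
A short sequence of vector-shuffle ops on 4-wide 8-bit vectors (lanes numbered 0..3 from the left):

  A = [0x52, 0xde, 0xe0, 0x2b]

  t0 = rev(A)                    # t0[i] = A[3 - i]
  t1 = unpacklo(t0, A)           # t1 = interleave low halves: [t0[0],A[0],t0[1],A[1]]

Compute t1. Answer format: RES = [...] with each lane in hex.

  t0: 2b e0 de 52
  t1: 2b 52 e0 de

RES = [ 0x2b  0x52  0xe0  0xde ]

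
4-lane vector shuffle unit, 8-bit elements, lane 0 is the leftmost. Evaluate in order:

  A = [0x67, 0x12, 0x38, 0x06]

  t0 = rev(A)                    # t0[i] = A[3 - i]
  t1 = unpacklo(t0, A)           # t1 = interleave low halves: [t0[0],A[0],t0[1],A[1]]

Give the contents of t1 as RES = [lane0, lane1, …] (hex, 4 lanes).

  t0: 06 38 12 67
  t1: 06 67 38 12

RES = [0x06, 0x67, 0x38, 0x12]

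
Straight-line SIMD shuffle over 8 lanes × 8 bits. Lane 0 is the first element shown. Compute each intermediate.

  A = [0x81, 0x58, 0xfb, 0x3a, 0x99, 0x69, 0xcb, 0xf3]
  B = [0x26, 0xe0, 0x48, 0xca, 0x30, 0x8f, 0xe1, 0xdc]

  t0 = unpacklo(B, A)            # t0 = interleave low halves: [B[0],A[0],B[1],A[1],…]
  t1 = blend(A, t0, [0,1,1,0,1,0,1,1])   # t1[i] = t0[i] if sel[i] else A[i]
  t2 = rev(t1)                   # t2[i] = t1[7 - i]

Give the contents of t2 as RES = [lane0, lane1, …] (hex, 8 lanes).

  t0: 26 81 e0 58 48 fb ca 3a
  t1: 81 81 e0 3a 48 69 ca 3a
  t2: 3a ca 69 48 3a e0 81 81

RES = [ 0x3a  0xca  0x69  0x48  0x3a  0xe0  0x81  0x81 ]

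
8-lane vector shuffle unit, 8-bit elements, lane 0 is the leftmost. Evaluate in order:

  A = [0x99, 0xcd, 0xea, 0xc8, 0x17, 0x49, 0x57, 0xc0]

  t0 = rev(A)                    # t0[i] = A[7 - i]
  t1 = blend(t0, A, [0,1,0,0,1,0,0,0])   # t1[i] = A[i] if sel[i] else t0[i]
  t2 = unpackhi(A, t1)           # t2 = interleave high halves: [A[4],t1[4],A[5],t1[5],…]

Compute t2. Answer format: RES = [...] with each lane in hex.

  t0: c0 57 49 17 c8 ea cd 99
  t1: c0 cd 49 17 17 ea cd 99
  t2: 17 17 49 ea 57 cd c0 99

RES = [ 0x17  0x17  0x49  0xea  0x57  0xcd  0xc0  0x99 ]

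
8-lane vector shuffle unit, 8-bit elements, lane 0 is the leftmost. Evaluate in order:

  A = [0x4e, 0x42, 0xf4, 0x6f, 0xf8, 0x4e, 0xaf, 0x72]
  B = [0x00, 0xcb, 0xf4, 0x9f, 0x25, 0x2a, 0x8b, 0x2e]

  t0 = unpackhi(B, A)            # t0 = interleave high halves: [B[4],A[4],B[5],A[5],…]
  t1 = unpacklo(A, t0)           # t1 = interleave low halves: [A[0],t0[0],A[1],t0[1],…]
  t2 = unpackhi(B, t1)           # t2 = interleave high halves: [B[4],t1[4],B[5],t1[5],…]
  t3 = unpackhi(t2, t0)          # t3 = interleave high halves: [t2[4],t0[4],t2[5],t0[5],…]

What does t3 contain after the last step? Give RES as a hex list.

RES = [0x8b, 0x8b, 0x6f, 0xaf, 0x2e, 0x2e, 0x4e, 0x72]

t0 = [0x25, 0xf8, 0x2a, 0x4e, 0x8b, 0xaf, 0x2e, 0x72]
t1 = [0x4e, 0x25, 0x42, 0xf8, 0xf4, 0x2a, 0x6f, 0x4e]
t2 = [0x25, 0xf4, 0x2a, 0x2a, 0x8b, 0x6f, 0x2e, 0x4e]
t3 = [0x8b, 0x8b, 0x6f, 0xaf, 0x2e, 0x2e, 0x4e, 0x72]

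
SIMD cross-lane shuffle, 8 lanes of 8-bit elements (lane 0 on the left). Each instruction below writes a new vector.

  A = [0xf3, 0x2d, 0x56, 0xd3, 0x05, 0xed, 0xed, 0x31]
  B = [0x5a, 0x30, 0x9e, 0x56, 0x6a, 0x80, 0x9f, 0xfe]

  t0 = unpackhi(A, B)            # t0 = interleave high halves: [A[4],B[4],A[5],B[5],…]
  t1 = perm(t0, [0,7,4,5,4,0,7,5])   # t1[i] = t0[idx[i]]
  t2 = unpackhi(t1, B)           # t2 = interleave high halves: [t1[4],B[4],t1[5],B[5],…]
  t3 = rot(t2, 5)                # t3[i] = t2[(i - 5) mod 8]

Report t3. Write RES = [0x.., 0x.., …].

t0 = [0x05, 0x6a, 0xed, 0x80, 0xed, 0x9f, 0x31, 0xfe]
t1 = [0x05, 0xfe, 0xed, 0x9f, 0xed, 0x05, 0xfe, 0x9f]
t2 = [0xed, 0x6a, 0x05, 0x80, 0xfe, 0x9f, 0x9f, 0xfe]
t3 = [0x80, 0xfe, 0x9f, 0x9f, 0xfe, 0xed, 0x6a, 0x05]

RES = [0x80, 0xfe, 0x9f, 0x9f, 0xfe, 0xed, 0x6a, 0x05]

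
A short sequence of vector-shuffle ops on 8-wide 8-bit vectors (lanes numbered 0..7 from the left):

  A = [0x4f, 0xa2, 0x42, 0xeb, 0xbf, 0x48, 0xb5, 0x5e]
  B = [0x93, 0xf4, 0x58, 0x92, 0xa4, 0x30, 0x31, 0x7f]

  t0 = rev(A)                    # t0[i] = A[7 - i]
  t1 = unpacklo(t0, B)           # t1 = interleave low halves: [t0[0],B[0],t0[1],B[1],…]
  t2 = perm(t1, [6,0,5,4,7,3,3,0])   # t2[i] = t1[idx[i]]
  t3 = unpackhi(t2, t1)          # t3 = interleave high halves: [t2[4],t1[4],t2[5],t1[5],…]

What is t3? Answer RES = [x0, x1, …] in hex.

RES = [ 0x92  0x48  0xf4  0x58  0xf4  0xbf  0x5e  0x92 ]

→ t0 |5e|b5|48|bf|eb|42|a2|4f|
→ t1 |5e|93|b5|f4|48|58|bf|92|
→ t2 |bf|5e|58|48|92|f4|f4|5e|
→ t3 |92|48|f4|58|f4|bf|5e|92|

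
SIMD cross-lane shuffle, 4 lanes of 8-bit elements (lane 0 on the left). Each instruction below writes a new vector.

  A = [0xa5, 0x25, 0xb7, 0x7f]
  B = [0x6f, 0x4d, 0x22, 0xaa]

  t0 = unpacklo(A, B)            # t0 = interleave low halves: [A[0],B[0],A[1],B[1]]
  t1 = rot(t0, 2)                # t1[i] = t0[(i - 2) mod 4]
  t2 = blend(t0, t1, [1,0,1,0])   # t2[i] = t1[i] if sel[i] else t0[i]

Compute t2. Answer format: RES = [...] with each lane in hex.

t0 = [0xa5, 0x6f, 0x25, 0x4d]
t1 = [0x25, 0x4d, 0xa5, 0x6f]
t2 = [0x25, 0x6f, 0xa5, 0x4d]

RES = [0x25, 0x6f, 0xa5, 0x4d]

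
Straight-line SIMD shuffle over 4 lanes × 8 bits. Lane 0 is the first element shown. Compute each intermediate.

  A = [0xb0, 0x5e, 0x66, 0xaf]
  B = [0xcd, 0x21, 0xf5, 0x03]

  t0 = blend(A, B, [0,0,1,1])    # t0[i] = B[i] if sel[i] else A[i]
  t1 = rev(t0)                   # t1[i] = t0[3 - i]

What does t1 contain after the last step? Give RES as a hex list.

RES = [0x03, 0xf5, 0x5e, 0xb0]

→ t0 |b0|5e|f5|03|
→ t1 |03|f5|5e|b0|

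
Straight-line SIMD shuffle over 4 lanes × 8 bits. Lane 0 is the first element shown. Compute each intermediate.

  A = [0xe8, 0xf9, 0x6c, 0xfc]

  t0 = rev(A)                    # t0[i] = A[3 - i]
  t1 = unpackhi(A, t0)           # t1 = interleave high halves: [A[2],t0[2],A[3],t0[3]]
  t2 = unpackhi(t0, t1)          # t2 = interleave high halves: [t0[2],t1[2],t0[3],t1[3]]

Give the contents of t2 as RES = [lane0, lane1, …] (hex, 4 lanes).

  t0: fc 6c f9 e8
  t1: 6c f9 fc e8
  t2: f9 fc e8 e8

RES = [0xf9, 0xfc, 0xe8, 0xe8]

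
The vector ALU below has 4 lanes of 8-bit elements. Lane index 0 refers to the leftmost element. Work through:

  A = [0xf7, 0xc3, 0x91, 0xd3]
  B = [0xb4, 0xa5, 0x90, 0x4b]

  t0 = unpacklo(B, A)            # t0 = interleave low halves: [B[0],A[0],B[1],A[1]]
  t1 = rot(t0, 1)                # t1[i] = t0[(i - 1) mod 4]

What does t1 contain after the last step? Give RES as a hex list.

t0 = [0xb4, 0xf7, 0xa5, 0xc3]
t1 = [0xc3, 0xb4, 0xf7, 0xa5]

RES = [ 0xc3  0xb4  0xf7  0xa5 ]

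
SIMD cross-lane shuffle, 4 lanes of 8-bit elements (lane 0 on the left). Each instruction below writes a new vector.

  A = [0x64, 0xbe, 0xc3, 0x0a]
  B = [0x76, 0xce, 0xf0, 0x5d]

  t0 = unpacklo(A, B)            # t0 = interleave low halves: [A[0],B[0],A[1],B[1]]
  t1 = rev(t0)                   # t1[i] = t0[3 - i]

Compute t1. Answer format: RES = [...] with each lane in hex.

→ t0 |64|76|be|ce|
→ t1 |ce|be|76|64|

RES = [0xce, 0xbe, 0x76, 0x64]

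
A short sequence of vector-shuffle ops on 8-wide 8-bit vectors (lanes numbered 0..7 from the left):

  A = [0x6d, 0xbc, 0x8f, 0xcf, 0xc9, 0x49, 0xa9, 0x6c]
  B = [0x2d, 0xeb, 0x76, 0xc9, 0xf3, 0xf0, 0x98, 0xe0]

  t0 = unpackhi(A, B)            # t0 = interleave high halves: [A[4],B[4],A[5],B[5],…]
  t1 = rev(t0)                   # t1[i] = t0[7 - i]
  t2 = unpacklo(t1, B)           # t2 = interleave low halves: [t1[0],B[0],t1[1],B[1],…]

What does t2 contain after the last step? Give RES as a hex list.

RES = [0xe0, 0x2d, 0x6c, 0xeb, 0x98, 0x76, 0xa9, 0xc9]

t0 = [0xc9, 0xf3, 0x49, 0xf0, 0xa9, 0x98, 0x6c, 0xe0]
t1 = [0xe0, 0x6c, 0x98, 0xa9, 0xf0, 0x49, 0xf3, 0xc9]
t2 = [0xe0, 0x2d, 0x6c, 0xeb, 0x98, 0x76, 0xa9, 0xc9]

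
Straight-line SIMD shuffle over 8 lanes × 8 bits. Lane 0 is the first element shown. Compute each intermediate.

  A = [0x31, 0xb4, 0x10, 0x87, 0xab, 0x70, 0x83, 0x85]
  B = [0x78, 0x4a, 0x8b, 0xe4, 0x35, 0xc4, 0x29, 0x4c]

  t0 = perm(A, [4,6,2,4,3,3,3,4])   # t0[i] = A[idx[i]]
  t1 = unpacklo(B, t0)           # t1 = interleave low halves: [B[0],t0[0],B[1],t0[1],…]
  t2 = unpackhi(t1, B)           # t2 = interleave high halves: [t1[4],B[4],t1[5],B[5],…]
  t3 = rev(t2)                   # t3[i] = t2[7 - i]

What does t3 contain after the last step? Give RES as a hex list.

t0 = [0xab, 0x83, 0x10, 0xab, 0x87, 0x87, 0x87, 0xab]
t1 = [0x78, 0xab, 0x4a, 0x83, 0x8b, 0x10, 0xe4, 0xab]
t2 = [0x8b, 0x35, 0x10, 0xc4, 0xe4, 0x29, 0xab, 0x4c]
t3 = [0x4c, 0xab, 0x29, 0xe4, 0xc4, 0x10, 0x35, 0x8b]

RES = [ 0x4c  0xab  0x29  0xe4  0xc4  0x10  0x35  0x8b ]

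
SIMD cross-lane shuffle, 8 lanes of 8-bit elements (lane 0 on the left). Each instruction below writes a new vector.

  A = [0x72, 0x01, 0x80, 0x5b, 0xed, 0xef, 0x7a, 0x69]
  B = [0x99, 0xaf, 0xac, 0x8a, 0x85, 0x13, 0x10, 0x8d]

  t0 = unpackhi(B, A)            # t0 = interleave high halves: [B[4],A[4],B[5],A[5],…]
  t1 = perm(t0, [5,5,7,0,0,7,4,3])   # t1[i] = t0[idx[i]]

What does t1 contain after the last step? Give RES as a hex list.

  t0: 85 ed 13 ef 10 7a 8d 69
  t1: 7a 7a 69 85 85 69 10 ef

RES = [ 0x7a  0x7a  0x69  0x85  0x85  0x69  0x10  0xef ]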